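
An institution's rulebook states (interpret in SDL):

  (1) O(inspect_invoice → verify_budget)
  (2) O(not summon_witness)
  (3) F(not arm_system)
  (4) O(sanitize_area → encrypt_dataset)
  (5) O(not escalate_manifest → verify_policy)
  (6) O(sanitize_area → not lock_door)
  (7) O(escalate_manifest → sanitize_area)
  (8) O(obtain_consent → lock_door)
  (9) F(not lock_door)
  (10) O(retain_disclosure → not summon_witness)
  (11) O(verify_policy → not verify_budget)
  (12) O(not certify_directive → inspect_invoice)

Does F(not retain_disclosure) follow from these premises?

No

Premise 10 is O(retain_disclosure → not summon_witness); even if O(not summon_witness) held, inferring O(retain_disclosure) would be affirming the consequent — invalid.
No other premise forces O(retain_disclosure). An ideal world satisfying every premise can still have not retain_disclosure true, so F(not retain_disclosure) is not derivable.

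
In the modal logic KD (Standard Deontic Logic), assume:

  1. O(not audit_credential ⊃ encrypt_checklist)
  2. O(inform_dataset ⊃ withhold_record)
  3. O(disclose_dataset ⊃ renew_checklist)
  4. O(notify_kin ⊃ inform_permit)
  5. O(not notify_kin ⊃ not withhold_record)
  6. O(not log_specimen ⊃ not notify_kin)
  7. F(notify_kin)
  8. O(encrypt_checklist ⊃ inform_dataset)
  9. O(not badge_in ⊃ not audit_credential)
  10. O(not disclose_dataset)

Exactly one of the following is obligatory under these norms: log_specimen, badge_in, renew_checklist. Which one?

Premise 7, F(notify_kin), is equivalent to O(not notify_kin).
Premise 5 is O(not notify_kin ⊃ not withhold_record); since O(not notify_kin), deontic closure gives O(not withhold_record).
Premise 2, O(inform_dataset ⊃ withhold_record), contraposes to O(not withhold_record ⊃ not inform_dataset); with O(not withhold_record) we get O(not inform_dataset).
Premise 8, O(encrypt_checklist ⊃ inform_dataset), contraposes to O(not inform_dataset ⊃ not encrypt_checklist); with O(not inform_dataset) we get O(not encrypt_checklist).
Premise 1, O(not audit_credential ⊃ encrypt_checklist), contraposes to O(not encrypt_checklist ⊃ audit_credential); with O(not encrypt_checklist) we get O(audit_credential).
Premise 9, O(not badge_in ⊃ not audit_credential), contraposes to O(audit_credential ⊃ badge_in); with O(audit_credential) we get O(badge_in).
So O(badge_in) holds — badge_in is obligatory. None of the other listed options is made obligatory by any chain of premises.

badge_in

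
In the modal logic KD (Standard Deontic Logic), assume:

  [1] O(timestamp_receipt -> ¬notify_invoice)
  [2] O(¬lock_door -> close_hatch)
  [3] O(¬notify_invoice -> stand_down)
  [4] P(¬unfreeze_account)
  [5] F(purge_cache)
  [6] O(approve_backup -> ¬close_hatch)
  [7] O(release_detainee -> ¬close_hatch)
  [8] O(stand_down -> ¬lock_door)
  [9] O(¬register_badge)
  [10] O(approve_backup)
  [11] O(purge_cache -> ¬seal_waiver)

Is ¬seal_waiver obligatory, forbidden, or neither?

Neither

Premise 11 is O(purge_cache -> ¬seal_waiver), but O(purge_cache) is not derivable from the premises, so it does not yield O(¬seal_waiver).
No premise or chain of K-axiom applications forces O(¬seal_waiver), and none forces O(seal_waiver). So ¬seal_waiver is neither obligatory nor forbidden under these norms.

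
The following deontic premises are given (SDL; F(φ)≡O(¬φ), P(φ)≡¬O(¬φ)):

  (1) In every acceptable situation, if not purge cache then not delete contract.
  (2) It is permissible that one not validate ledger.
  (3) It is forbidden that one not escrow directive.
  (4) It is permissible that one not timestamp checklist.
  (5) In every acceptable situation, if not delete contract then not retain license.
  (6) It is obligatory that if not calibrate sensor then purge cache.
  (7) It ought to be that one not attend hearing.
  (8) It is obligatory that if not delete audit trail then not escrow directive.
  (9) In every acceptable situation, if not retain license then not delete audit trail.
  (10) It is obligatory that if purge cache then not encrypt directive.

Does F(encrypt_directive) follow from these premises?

Yes

F(¬escrow_directive) at premise 3 means O(escrow_directive).
Premise 8, O(¬delete_audit_trail → ¬escrow_directive), contraposes to O(escrow_directive → delete_audit_trail); with O(escrow_directive) we get O(delete_audit_trail).
Premise 9, O(¬retain_license → ¬delete_audit_trail), contraposes to O(delete_audit_trail → retain_license); with O(delete_audit_trail) we get O(retain_license).
Premise 5, O(¬delete_contract → ¬retain_license), contraposes to O(retain_license → delete_contract); with O(retain_license) we get O(delete_contract).
Premise 1 is O(¬purge_cache → ¬delete_contract); contrapositively O(delete_contract → purge_cache). Since O(delete_contract) holds, K gives O(purge_cache).
From O(purge_cache) and premise 10, O(purge_cache → ¬encrypt_directive), we obtain O(¬encrypt_directive).
Premises 2, 4, 6, 7 do not contribute to this derivation.
So O(¬encrypt_directive) holds, i.e. F(encrypt_directive). The claim follows.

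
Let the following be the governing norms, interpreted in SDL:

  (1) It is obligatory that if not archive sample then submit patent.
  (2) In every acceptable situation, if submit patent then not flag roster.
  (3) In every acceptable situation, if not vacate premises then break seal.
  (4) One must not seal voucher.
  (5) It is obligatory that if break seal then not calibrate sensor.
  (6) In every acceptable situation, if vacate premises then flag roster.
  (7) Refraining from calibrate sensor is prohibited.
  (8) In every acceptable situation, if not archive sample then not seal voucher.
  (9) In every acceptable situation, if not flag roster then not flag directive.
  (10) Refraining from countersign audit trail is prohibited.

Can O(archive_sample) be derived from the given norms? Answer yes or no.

F(¬calibrate_sensor) at premise 7 means O(calibrate_sensor).
Premise 5, O(break_seal → ¬calibrate_sensor), contraposes to O(calibrate_sensor → ¬break_seal); with O(calibrate_sensor) we get O(¬break_seal).
Premise 3 is O(¬vacate_premises → break_seal); contrapositively O(¬break_seal → vacate_premises). Since O(¬break_seal) holds, K gives O(vacate_premises).
Applying K to premise 6 (O(vacate_premises → flag_roster)) and O(vacate_premises) yields O(flag_roster).
The contrapositive of premise 2 (O(submit_patent → ¬flag_roster)) is O(flag_roster → ¬submit_patent), and O(flag_roster) is already established, so O(¬submit_patent).
The contrapositive of premise 1 (O(¬archive_sample → submit_patent)) is O(¬submit_patent → archive_sample), and O(¬submit_patent) is already established, so O(archive_sample).
Premises 4, 8, 9, 10 do not contribute to this derivation.
So O(archive_sample) follows.

Yes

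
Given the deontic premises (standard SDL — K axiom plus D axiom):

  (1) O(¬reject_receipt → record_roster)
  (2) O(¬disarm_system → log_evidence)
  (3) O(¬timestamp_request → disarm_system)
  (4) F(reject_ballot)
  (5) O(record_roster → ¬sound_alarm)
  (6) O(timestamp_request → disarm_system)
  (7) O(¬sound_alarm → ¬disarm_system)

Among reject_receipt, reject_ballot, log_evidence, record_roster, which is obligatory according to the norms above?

reject_receipt

Premises 3 and 6 are O(¬timestamp_request → disarm_system) and O(timestamp_request → disarm_system); every ideal world satisfies ¬timestamp_request or timestamp_request, so in either case disarm_system holds — hence O(disarm_system).
Premise 7 is O(¬sound_alarm → ¬disarm_system); contrapositively O(disarm_system → sound_alarm). Since O(disarm_system) holds, K gives O(sound_alarm).
Premise 5, O(record_roster → ¬sound_alarm), contraposes to O(sound_alarm → ¬record_roster); with O(sound_alarm) we get O(¬record_roster).
The contrapositive of premise 1 (O(¬reject_receipt → record_roster)) is O(¬record_roster → reject_receipt), and O(¬record_roster) is already established, so O(reject_receipt).
So O(reject_receipt) holds — reject_receipt is obligatory. None of the other listed options is made obligatory by any chain of premises.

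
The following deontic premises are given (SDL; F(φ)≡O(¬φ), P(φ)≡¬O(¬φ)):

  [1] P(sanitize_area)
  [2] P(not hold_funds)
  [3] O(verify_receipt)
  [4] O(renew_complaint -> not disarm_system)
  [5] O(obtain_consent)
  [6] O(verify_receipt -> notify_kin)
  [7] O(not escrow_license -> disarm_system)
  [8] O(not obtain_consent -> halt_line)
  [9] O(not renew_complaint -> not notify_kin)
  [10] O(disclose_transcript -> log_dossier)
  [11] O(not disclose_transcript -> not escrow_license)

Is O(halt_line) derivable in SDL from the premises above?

No

Premise 8 is O(not obtain_consent -> halt_line), but O(not obtain_consent) is not derivable from the premises, so it does not yield O(halt_line).
No other premise forces O(halt_line). An ideal world satisfying every premise can still have halt_line false, so O(halt_line) is not derivable.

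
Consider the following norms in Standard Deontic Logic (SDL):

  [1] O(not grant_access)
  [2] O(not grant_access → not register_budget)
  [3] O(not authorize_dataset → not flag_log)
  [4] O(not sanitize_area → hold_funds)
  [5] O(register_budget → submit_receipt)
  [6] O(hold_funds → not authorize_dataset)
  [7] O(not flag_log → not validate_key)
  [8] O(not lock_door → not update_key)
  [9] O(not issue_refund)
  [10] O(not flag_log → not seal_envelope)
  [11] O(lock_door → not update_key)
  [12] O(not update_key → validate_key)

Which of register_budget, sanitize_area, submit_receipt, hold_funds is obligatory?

Premises 11 and 8 are O(lock_door → not update_key) and O(not lock_door → not update_key); every ideal world satisfies lock_door or not lock_door, so in either case not update_key holds — hence O(not update_key).
With premise 12, O(not update_key → validate_key), the K-axiom yields O(validate_key).
Premise 7, O(not flag_log → not validate_key), contraposes to O(validate_key → flag_log); with O(validate_key) we get O(flag_log).
The contrapositive of premise 3 (O(not authorize_dataset → not flag_log)) is O(flag_log → authorize_dataset), and O(flag_log) is already established, so O(authorize_dataset).
Premise 6, O(hold_funds → not authorize_dataset), contraposes to O(authorize_dataset → not hold_funds); with O(authorize_dataset) we get O(not hold_funds).
The contrapositive of premise 4 (O(not sanitize_area → hold_funds)) is O(not hold_funds → sanitize_area), and O(not hold_funds) is already established, so O(sanitize_area).
So O(sanitize_area) holds — sanitize_area is obligatory. None of the other listed options is made obligatory by any chain of premises.

sanitize_area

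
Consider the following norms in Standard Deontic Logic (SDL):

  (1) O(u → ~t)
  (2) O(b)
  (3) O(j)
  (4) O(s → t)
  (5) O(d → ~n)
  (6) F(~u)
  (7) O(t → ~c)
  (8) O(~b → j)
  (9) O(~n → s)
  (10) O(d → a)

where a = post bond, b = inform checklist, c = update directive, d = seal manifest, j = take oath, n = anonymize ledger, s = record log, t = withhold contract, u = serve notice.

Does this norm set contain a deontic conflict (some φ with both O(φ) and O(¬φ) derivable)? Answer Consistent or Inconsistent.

Consistent

Premise 8 is O(~b → j); even if O(j) held, inferring O(~b) would be affirming the consequent — invalid.
So O(~b) is not derivable, and the apparent clash with O(b) does not arise.
A world satisfying every obligation exists (e.g. a=false, b=true, c=false, d=false, j=true, n=true, s=false, t=false, u=true); no atom is both obligatory and forbidden, so the set is consistent.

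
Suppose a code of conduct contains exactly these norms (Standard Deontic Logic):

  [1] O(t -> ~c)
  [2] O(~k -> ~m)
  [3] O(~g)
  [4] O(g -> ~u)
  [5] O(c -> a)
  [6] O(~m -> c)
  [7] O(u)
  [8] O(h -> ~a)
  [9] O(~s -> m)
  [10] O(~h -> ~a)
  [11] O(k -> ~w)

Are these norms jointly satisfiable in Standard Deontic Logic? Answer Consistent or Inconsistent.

Premise 4 is O(g -> ~u), but O(g) is not derivable from the premises, so it does not yield O(~u).
So O(~u) is not derivable, and the apparent clash with O(u) does not arise.
A world satisfying every obligation exists (e.g. a=false, c=false, g=false, h=false, k=true, m=true, s=false, t=false, u=true, w=false); no atom is both obligatory and forbidden, so the set is consistent.

Consistent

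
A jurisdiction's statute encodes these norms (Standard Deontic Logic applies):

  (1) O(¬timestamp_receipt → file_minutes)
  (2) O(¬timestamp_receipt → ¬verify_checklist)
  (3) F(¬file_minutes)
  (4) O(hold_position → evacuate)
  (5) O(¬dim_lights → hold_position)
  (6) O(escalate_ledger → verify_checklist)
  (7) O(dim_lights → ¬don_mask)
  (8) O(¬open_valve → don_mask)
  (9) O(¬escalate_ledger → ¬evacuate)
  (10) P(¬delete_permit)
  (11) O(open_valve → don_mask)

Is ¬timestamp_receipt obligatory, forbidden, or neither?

Forbidden

Premises 11 and 8 cover both cases: O(open_valve → don_mask) and O(¬open_valve → don_mask). Since open_valve ∨ ¬open_valve is a tautology, O(don_mask) follows.
Premise 7 is O(dim_lights → ¬don_mask); contrapositively O(don_mask → ¬dim_lights). Since O(don_mask) holds, K gives O(¬dim_lights).
From O(¬dim_lights) and premise 5, O(¬dim_lights → hold_position), we obtain O(hold_position).
Premise 4 is O(hold_position → evacuate); since O(hold_position), deontic closure gives O(evacuate).
Premise 9 is O(¬escalate_ledger → ¬evacuate); contrapositively O(evacuate → escalate_ledger). Since O(evacuate) holds, K gives O(escalate_ledger).
Applying K to premise 6 (O(escalate_ledger → verify_checklist)) and O(escalate_ledger) yields O(verify_checklist).
Premise 2, O(¬timestamp_receipt → ¬verify_checklist), contraposes to O(verify_checklist → timestamp_receipt); with O(verify_checklist) we get O(timestamp_receipt).
Premises 1, 3, 10 do not contribute to this derivation.
Thus O(timestamp_receipt), which is F(¬timestamp_receipt): ¬timestamp_receipt is forbidden.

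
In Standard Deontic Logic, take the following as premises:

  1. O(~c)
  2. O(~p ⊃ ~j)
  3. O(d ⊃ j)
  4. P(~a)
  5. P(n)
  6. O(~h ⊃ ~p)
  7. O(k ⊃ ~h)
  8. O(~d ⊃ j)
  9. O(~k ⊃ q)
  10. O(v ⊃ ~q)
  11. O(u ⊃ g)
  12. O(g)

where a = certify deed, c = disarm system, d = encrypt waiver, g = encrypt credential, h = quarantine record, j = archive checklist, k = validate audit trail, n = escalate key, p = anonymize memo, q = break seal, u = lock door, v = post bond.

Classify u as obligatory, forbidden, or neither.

Neither

Premise 11 is O(u ⊃ g); even if O(g) held, inferring O(u) would be affirming the consequent — invalid.
No premise or chain of K-axiom applications forces O(u), and none forces O(~u). So u is neither obligatory nor forbidden under these norms.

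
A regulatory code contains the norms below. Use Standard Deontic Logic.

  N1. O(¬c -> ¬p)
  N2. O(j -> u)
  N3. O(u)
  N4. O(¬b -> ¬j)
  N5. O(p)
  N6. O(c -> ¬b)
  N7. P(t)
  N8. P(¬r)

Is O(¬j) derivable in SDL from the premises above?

Premise 5 states O(p) outright.
Premise 1 is O(¬c -> ¬p); contrapositively O(p -> c). Since O(p) holds, K gives O(c).
With premise 6, O(c -> ¬b), the K-axiom yields O(¬b).
With premise 4, O(¬b -> ¬j), the K-axiom yields O(¬j).
Premises 2, 3, 7, 8 do not contribute to this derivation.
So O(¬j) follows.

Yes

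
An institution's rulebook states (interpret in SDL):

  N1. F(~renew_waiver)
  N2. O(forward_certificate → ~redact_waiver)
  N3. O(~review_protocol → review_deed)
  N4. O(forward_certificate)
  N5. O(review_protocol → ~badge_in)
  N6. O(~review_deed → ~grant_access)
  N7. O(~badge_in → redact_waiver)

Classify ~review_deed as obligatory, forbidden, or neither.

From premise 4 we have O(forward_certificate).
With premise 2, O(forward_certificate → ~redact_waiver), the K-axiom yields O(~redact_waiver).
Premise 7 is O(~badge_in → redact_waiver); contrapositively O(~redact_waiver → badge_in). Since O(~redact_waiver) holds, K gives O(badge_in).
Premise 5 is O(review_protocol → ~badge_in); contrapositively O(badge_in → ~review_protocol). Since O(badge_in) holds, K gives O(~review_protocol).
Applying K to premise 3 (O(~review_protocol → review_deed)) and O(~review_protocol) yields O(review_deed).
Premises 1, 6 do not contribute to this derivation.
Thus O(review_deed), which is F(~review_deed): ~review_deed is forbidden.

Forbidden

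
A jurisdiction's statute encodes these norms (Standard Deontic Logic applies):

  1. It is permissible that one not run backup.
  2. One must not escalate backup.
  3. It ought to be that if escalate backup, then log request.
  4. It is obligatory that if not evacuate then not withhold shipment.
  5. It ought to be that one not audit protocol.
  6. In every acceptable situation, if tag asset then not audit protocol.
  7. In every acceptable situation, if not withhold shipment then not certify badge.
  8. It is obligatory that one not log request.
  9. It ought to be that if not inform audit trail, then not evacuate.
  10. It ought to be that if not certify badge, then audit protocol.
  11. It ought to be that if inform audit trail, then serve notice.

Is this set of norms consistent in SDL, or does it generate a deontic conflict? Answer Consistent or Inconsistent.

Consistent

Premise 3 is O(escalate_backup → log_request), but O(escalate_backup) is not derivable from the premises, so it does not yield O(log_request).
So O(log_request) is not derivable, and the apparent clash with O(¬log_request) does not arise.
A world satisfying every obligation exists (e.g. audit_protocol=false, certify_badge=true, escalate_backup=false, evacuate=true, inform_audit_trail=true, log_request=false, run_backup=false, serve_notice=true, tag_asset=false, withhold_shipment=true); no atom is both obligatory and forbidden, so the set is consistent.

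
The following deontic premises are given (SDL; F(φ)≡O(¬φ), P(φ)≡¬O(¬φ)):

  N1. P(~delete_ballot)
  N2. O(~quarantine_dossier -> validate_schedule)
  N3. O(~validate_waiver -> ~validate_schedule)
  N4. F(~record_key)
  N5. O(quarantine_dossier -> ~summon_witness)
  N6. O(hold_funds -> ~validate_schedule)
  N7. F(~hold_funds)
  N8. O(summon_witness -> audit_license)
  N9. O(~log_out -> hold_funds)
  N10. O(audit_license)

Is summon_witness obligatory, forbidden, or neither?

F(~hold_funds) at premise 7 means O(hold_funds).
Premise 6 is O(hold_funds -> ~validate_schedule); since O(hold_funds), deontic closure gives O(~validate_schedule).
Premise 2, O(~quarantine_dossier -> validate_schedule), contraposes to O(~validate_schedule -> quarantine_dossier); with O(~validate_schedule) we get O(quarantine_dossier).
From O(quarantine_dossier) and premise 5, O(quarantine_dossier -> ~summon_witness), we obtain O(~summon_witness).
Premises 1, 3, 4, 8, 9, 10 do not contribute to this derivation.
Thus O(~summon_witness), which is F(summon_witness): summon_witness is forbidden.

Forbidden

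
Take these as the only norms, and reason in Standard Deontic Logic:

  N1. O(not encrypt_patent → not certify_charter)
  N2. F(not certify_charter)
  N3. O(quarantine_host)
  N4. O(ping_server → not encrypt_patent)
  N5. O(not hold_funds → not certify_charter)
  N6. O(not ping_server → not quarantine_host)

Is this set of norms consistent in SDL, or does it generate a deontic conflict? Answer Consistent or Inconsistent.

Premise 3 states O(quarantine_host) outright.
The contrapositive of premise 6 (O(not ping_server → not quarantine_host)) is O(quarantine_host → ping_server), and O(quarantine_host) is already established, so O(ping_server).
Premise 4 is O(ping_server → not encrypt_patent); since O(ping_server), deontic closure gives O(not encrypt_patent).
Applying K to premise 1 (O(not encrypt_patent → not certify_charter)) and O(not encrypt_patent) yields O(not certify_charter).
Yet premise 2 is F(not certify_charter), i.e. O(certify_charter).
We now have both O(not certify_charter) and O(certify_charter) — certify_charter is simultaneously obligatory and forbidden, violating the D-axiom.

Inconsistent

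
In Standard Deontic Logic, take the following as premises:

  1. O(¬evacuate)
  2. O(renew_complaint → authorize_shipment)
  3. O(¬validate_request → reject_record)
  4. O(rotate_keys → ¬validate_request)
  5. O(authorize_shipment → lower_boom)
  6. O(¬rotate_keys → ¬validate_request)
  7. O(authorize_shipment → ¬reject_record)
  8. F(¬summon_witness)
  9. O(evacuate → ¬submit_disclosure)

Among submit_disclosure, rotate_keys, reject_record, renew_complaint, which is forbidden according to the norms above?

renew_complaint

Premises 4 and 6 cover both cases: O(rotate_keys → ¬validate_request) and O(¬rotate_keys → ¬validate_request). Since rotate_keys ∨ ¬rotate_keys is a tautology, O(¬validate_request) follows.
With premise 3, O(¬validate_request → reject_record), the K-axiom yields O(reject_record).
The contrapositive of premise 7 (O(authorize_shipment → ¬reject_record)) is O(reject_record → ¬authorize_shipment), and O(reject_record) is already established, so O(¬authorize_shipment).
The contrapositive of premise 2 (O(renew_complaint → authorize_shipment)) is O(¬authorize_shipment → ¬renew_complaint), and O(¬authorize_shipment) is already established, so O(¬renew_complaint).
So O(¬renew_complaint) holds, i.e. renew_complaint is forbidden. None of the other listed options is forbidden under the premises.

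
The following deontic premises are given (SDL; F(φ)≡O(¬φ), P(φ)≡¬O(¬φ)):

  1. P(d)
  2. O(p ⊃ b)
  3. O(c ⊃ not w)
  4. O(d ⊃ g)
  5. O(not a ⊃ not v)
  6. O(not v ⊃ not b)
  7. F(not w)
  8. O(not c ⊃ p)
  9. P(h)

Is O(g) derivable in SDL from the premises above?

Premise 4 is O(d ⊃ g), but O(d) is not derivable from the premises (the permission P(d) asserts only not O(not d), not O(d)), so it does not yield O(g).
No other premise forces O(g). An ideal world satisfying every premise can still have g false, so O(g) is not derivable.

No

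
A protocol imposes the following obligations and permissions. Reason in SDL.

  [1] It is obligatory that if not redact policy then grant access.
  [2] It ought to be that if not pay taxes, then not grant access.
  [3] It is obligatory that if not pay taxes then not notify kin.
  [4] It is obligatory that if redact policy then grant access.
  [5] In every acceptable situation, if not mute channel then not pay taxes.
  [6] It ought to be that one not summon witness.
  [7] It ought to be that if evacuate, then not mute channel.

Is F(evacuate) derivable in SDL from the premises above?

Yes

Premises 1 and 4 cover both cases: O(¬redact_policy → grant_access) and O(redact_policy → grant_access). Since ¬redact_policy ∨ redact_policy is a tautology, O(grant_access) follows.
Premise 2, O(¬pay_taxes → ¬grant_access), contraposes to O(grant_access → pay_taxes); with O(grant_access) we get O(pay_taxes).
Premise 5 is O(¬mute_channel → ¬pay_taxes); contrapositively O(pay_taxes → mute_channel). Since O(pay_taxes) holds, K gives O(mute_channel).
Premise 7, O(evacuate → ¬mute_channel), contraposes to O(mute_channel → ¬evacuate); with O(mute_channel) we get O(¬evacuate).
Premises 3, 6 do not contribute to this derivation.
So O(¬evacuate) holds, i.e. F(evacuate). The claim follows.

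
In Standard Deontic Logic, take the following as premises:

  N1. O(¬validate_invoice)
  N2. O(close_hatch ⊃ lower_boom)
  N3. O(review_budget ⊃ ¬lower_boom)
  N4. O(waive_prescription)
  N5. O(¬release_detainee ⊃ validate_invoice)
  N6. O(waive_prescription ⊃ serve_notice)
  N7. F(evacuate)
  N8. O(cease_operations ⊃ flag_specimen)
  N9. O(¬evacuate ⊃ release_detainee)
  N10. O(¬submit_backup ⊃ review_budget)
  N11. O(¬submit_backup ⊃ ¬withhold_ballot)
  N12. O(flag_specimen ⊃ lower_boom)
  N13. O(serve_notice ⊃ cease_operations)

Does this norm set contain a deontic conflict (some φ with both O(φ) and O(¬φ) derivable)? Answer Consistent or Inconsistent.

Premise 5 is O(¬release_detainee ⊃ validate_invoice), but O(¬release_detainee) is not derivable from the premises, so it does not yield O(validate_invoice).
So O(validate_invoice) is not derivable, and the apparent clash with O(¬validate_invoice) does not arise.
A world satisfying every obligation exists (e.g. cease_operations=true, close_hatch=false, evacuate=false, flag_specimen=true, lower_boom=true, release_detainee=true, review_budget=false, serve_notice=true, submit_backup=true, validate_invoice=false, waive_prescription=true, withhold_ballot=false); no atom is both obligatory and forbidden, so the set is consistent.

Consistent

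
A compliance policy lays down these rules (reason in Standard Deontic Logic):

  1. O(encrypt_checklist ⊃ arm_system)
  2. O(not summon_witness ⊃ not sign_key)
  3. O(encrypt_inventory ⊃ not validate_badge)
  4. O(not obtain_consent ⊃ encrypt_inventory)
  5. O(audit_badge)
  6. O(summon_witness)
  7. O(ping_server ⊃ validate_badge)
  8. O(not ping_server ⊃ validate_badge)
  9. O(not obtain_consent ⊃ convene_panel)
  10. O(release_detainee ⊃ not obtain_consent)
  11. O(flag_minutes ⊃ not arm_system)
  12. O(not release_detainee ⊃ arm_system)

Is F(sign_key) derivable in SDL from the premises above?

Premise 2 is O(not summon_witness ⊃ not sign_key), but O(not summon_witness) is not derivable from the premises, so it does not yield O(not sign_key).
No other premise forces O(not sign_key). An ideal world satisfying every premise can still have sign_key true, so F(sign_key) is not derivable.

No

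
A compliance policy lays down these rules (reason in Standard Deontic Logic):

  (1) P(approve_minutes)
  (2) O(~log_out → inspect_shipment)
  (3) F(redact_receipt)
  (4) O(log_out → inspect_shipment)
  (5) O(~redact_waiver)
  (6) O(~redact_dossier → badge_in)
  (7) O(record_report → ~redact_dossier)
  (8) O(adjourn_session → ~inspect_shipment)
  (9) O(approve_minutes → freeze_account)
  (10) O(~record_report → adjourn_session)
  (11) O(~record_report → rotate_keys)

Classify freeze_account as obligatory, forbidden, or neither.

Neither

Premise 9 is O(approve_minutes → freeze_account), but O(approve_minutes) is not derivable from the premises (the permission P(approve_minutes) asserts only ~O(~approve_minutes), not O(approve_minutes)), so it does not yield O(freeze_account).
No premise or chain of K-axiom applications forces O(freeze_account), and none forces O(~freeze_account). So freeze_account is neither obligatory nor forbidden under these norms.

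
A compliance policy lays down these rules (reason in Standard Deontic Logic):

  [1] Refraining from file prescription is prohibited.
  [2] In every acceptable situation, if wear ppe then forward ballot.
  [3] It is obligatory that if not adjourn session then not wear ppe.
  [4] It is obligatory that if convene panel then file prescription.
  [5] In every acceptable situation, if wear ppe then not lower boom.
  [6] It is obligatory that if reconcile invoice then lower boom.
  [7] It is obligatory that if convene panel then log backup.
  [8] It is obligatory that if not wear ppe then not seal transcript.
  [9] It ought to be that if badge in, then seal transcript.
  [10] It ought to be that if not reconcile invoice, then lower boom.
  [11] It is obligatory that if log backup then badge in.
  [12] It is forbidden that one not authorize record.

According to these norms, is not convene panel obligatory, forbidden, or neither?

Premises 6 and 10 cover both cases: O(reconcile_invoice → lower_boom) and O(¬reconcile_invoice → lower_boom). Since reconcile_invoice ∨ ¬reconcile_invoice is a tautology, O(lower_boom) follows.
The contrapositive of premise 5 (O(wear_ppe → ¬lower_boom)) is O(lower_boom → ¬wear_ppe), and O(lower_boom) is already established, so O(¬wear_ppe).
With premise 8, O(¬wear_ppe → ¬seal_transcript), the K-axiom yields O(¬seal_transcript).
The contrapositive of premise 9 (O(badge_in → seal_transcript)) is O(¬seal_transcript → ¬badge_in), and O(¬seal_transcript) is already established, so O(¬badge_in).
Premise 11 is O(log_backup → badge_in); contrapositively O(¬badge_in → ¬log_backup). Since O(¬badge_in) holds, K gives O(¬log_backup).
Premise 7, O(convene_panel → log_backup), contraposes to O(¬log_backup → ¬convene_panel); with O(¬log_backup) we get O(¬convene_panel).
Premises 1, 2, 3, 4, 12 do not contribute to this derivation.
Hence ¬convene_panel is obligatory.

Obligatory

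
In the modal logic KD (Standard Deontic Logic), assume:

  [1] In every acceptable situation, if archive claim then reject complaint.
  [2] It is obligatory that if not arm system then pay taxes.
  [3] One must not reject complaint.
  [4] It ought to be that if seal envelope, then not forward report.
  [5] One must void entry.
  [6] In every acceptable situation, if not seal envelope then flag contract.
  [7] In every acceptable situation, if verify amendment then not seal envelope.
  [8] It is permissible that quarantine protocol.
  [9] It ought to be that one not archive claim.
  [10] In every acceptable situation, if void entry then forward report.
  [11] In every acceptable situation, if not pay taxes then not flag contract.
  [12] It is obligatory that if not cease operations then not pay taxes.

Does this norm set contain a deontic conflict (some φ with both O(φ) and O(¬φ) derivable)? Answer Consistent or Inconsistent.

Premise 1 is O(archive_claim → reject_complaint), but O(archive_claim) is not derivable from the premises, so it does not yield O(reject_complaint).
So O(reject_complaint) is not derivable, and the apparent clash with O(¬reject_complaint) does not arise.
A world satisfying every obligation exists (e.g. archive_claim=false, arm_system=false, cease_operations=true, flag_contract=true, forward_report=true, pay_taxes=true, quarantine_protocol=false, reject_complaint=false, seal_envelope=false, verify_amendment=false, void_entry=true); no atom is both obligatory and forbidden, so the set is consistent.

Consistent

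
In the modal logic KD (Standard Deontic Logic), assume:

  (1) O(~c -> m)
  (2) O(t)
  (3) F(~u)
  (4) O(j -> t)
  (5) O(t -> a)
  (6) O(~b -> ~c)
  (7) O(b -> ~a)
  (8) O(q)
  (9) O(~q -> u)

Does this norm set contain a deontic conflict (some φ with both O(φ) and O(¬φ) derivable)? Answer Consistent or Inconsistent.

Premise 9 is O(~q -> u); even if O(u) held, inferring O(~q) would be affirming the consequent — invalid.
So O(~q) is not derivable, and the apparent clash with O(q) does not arise.
A world satisfying every obligation exists (e.g. a=true, b=false, c=false, j=false, m=true, q=true, t=true, u=true); no atom is both obligatory and forbidden, so the set is consistent.

Consistent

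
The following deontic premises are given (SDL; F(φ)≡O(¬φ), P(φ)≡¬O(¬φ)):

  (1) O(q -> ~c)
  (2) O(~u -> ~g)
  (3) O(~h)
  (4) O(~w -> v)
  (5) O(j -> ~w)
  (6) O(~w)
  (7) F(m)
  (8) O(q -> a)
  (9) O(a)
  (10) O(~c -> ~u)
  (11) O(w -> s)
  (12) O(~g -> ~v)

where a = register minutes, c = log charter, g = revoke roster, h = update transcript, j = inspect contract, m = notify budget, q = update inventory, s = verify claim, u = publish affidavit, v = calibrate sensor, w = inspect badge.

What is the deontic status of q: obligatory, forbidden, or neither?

Premise 6 gives O(~w).
Premise 4 is O(~w -> v); since O(~w), deontic closure gives O(v).
Premise 12, O(~g -> ~v), contraposes to O(v -> g); with O(v) we get O(g).
The contrapositive of premise 2 (O(~u -> ~g)) is O(g -> u), and O(g) is already established, so O(u).
The contrapositive of premise 10 (O(~c -> ~u)) is O(u -> c), and O(u) is already established, so O(c).
Premise 1, O(q -> ~c), contraposes to O(c -> ~q); with O(c) we get O(~q).
Premises 3, 5, 7, 8, 9, 11 do not contribute to this derivation.
Thus O(~q), which is F(q): q is forbidden.

Forbidden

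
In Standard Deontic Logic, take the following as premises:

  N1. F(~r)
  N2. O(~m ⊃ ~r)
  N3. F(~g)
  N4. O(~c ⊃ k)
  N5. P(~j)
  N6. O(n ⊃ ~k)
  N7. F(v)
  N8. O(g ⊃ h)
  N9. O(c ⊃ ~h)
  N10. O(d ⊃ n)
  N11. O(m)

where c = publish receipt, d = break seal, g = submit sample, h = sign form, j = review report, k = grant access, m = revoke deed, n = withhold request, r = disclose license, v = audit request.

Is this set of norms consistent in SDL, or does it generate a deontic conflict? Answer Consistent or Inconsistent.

Premise 2 is O(~m ⊃ ~r), but O(~m) is not derivable from the premises, so it does not yield O(~r).
So O(~r) is not derivable, and the apparent clash with O(r) does not arise.
A world satisfying every obligation exists (e.g. c=false, d=false, g=true, h=true, j=false, k=true, m=true, n=false, r=true, v=false); no atom is both obligatory and forbidden, so the set is consistent.

Consistent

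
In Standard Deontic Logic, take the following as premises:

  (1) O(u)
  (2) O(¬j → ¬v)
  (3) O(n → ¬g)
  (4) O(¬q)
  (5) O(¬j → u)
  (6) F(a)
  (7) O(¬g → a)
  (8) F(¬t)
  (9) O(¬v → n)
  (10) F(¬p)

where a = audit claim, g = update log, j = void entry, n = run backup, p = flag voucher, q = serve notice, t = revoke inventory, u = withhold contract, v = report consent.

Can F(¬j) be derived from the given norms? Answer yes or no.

Premise 6, F(a), is equivalent to O(¬a).
Premise 7, O(¬g → a), contraposes to O(¬a → g); with O(¬a) we get O(g).
Premise 3 is O(n → ¬g); contrapositively O(g → ¬n). Since O(g) holds, K gives O(¬n).
Premise 9 is O(¬v → n); contrapositively O(¬n → v). Since O(¬n) holds, K gives O(v).
Premise 2 is O(¬j → ¬v); contrapositively O(v → j). Since O(v) holds, K gives O(j).
Premises 1, 4, 5, 8, 10 do not contribute to this derivation.
So O(j) holds, i.e. F(¬j). The claim follows.

Yes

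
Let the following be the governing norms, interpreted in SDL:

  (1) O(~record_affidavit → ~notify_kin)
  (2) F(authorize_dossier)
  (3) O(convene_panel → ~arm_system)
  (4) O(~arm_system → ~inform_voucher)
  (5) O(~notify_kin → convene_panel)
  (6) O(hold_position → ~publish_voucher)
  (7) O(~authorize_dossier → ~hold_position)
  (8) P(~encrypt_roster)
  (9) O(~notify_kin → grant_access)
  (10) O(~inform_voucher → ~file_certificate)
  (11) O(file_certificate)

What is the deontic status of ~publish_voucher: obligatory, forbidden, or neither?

Neither

Premise 6 is O(hold_position → ~publish_voucher), but O(hold_position) is not derivable from the premises, so it does not yield O(~publish_voucher).
No premise or chain of K-axiom applications forces O(~publish_voucher), and none forces O(publish_voucher). So ~publish_voucher is neither obligatory nor forbidden under these norms.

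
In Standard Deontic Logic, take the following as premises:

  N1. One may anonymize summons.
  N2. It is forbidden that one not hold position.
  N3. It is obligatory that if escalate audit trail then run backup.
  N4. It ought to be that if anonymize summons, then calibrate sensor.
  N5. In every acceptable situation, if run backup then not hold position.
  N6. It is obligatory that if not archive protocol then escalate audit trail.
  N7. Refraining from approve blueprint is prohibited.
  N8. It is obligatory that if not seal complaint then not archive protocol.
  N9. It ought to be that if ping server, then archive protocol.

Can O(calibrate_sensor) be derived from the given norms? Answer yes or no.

Premise 4 is O(anonymize_summons → calibrate_sensor), but O(anonymize_summons) is not derivable from the premises (the permission P(anonymize_summons) asserts only ¬O(¬anonymize_summons), not O(anonymize_summons)), so it does not yield O(calibrate_sensor).
No other premise forces O(calibrate_sensor). An ideal world satisfying every premise can still have calibrate_sensor false, so O(calibrate_sensor) is not derivable.

No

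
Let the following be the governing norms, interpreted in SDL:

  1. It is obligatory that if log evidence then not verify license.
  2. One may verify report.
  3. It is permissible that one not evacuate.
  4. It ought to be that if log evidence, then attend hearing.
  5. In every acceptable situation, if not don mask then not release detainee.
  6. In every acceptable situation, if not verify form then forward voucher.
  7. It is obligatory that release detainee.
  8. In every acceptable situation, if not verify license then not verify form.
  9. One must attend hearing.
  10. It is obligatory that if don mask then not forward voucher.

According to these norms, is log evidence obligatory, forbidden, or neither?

Forbidden

From premise 7 we have O(release_detainee).
Premise 5, O(¬don_mask → ¬release_detainee), contraposes to O(release_detainee → don_mask); with O(release_detainee) we get O(don_mask).
With premise 10, O(don_mask → ¬forward_voucher), the K-axiom yields O(¬forward_voucher).
Premise 6 is O(¬verify_form → forward_voucher); contrapositively O(¬forward_voucher → verify_form). Since O(¬forward_voucher) holds, K gives O(verify_form).
Premise 8, O(¬verify_license → ¬verify_form), contraposes to O(verify_form → verify_license); with O(verify_form) we get O(verify_license).
The contrapositive of premise 1 (O(log_evidence → ¬verify_license)) is O(verify_license → ¬log_evidence), and O(verify_license) is already established, so O(¬log_evidence).
Premises 2, 3, 4, 9 do not contribute to this derivation.
Thus O(¬log_evidence), which is F(log_evidence): log_evidence is forbidden.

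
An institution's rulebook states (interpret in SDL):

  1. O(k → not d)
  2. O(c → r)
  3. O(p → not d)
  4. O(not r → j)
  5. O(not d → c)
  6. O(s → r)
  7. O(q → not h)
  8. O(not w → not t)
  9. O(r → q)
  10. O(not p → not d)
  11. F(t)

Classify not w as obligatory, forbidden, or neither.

Premise 8 is O(not w → not t); even if O(not t) held, inferring O(not w) would be affirming the consequent — invalid.
No premise or chain of K-axiom applications forces O(not w), and none forces O(w). So not w is neither obligatory nor forbidden under these norms.

Neither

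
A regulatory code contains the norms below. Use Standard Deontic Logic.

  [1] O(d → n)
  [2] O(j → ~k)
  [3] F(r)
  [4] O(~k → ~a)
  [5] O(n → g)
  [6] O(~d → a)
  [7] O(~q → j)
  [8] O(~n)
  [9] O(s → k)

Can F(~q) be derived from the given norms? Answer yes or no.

Yes

Premise 8 gives O(~n).
The contrapositive of premise 1 (O(d → n)) is O(~n → ~d), and O(~n) is already established, so O(~d).
Premise 6 is O(~d → a); since O(~d), deontic closure gives O(a).
The contrapositive of premise 4 (O(~k → ~a)) is O(a → k), and O(a) is already established, so O(k).
The contrapositive of premise 2 (O(j → ~k)) is O(k → ~j), and O(k) is already established, so O(~j).
Premise 7 is O(~q → j); contrapositively O(~j → q). Since O(~j) holds, K gives O(q).
Premises 3, 5, 9 do not contribute to this derivation.
So O(q) holds, i.e. F(~q). The claim follows.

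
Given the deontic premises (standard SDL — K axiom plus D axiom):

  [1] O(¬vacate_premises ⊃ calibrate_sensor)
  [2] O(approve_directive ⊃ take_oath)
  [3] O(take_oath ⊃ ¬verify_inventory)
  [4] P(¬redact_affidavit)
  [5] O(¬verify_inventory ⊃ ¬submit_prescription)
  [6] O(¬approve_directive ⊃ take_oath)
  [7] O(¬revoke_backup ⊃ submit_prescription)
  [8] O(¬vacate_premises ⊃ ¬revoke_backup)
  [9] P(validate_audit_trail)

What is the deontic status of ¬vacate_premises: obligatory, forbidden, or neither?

Forbidden

By case analysis on approve_directive: premise 2 gives O(approve_directive ⊃ take_oath) and premise 6 gives O(¬approve_directive ⊃ take_oath), so O(take_oath) either way.
With premise 3, O(take_oath ⊃ ¬verify_inventory), the K-axiom yields O(¬verify_inventory).
Applying K to premise 5 (O(¬verify_inventory ⊃ ¬submit_prescription)) and O(¬verify_inventory) yields O(¬submit_prescription).
The contrapositive of premise 7 (O(¬revoke_backup ⊃ submit_prescription)) is O(¬submit_prescription ⊃ revoke_backup), and O(¬submit_prescription) is already established, so O(revoke_backup).
The contrapositive of premise 8 (O(¬vacate_premises ⊃ ¬revoke_backup)) is O(revoke_backup ⊃ vacate_premises), and O(revoke_backup) is already established, so O(vacate_premises).
Premises 1, 4, 9 do not contribute to this derivation.
Thus O(vacate_premises), which is F(¬vacate_premises): ¬vacate_premises is forbidden.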